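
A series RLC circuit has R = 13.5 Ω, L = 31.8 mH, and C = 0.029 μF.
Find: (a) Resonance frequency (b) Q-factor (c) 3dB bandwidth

Step 1 — Resonance condition Im(Z)=0 gives ω₀ = 1/√(LC).
Step 2 — ω₀ = 1/√(0.0318·2.9e-08) = 3.293e+04 rad/s.
Step 3 — f₀ = ω₀/(2π) = 5241 Hz.
Step 4 — Series Q: Q = ω₀L/R = 3.293e+04·0.0318/13.5 = 77.57.
Step 5 — 3dB bandwidth: Δω = ω₀/Q = 424.5 rad/s; BW = Δω/(2π) = 67.57 Hz.

(a) f₀ = 5241 Hz  (b) Q = 77.57  (c) BW = 67.57 Hz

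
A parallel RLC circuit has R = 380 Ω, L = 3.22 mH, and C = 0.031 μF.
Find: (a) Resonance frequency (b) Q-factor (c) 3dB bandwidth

Step 1 — Resonance: ω₀ = 1/√(LC) = 1/√(0.00322·3.1e-08) = 1.001e+05 rad/s.
Step 2 — f₀ = ω₀/(2π) = 1.593e+04 Hz.
Step 3 — Parallel Q: Q = R/(ω₀L) = 380/(1.001e+05·0.00322) = 1.179.
Step 4 — Bandwidth: Δω = ω₀/Q = 8.489e+04 rad/s; BW = Δω/(2π) = 1.351e+04 Hz.

(a) f₀ = 1.593e+04 Hz  (b) Q = 1.179  (c) BW = 1.351e+04 Hz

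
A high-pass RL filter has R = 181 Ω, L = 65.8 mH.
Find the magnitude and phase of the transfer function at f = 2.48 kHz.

Step 1 — Angular frequency: ω = 2π·2480 = 1.558e+04 rad/s.
Step 2 — Transfer function: H(jω) = jωL/(R + jωL).
Step 3 — Numerator jωL = j·1025; denominator R + jωL = 181 + j1025.
Step 4 — H = 0.9698 + j0.1712.
Step 5 — Magnitude: |H| = 0.9848 (-0.1 dB); phase: φ = 10.0°.

|H| = 0.9848 (-0.1 dB), φ = 10.0°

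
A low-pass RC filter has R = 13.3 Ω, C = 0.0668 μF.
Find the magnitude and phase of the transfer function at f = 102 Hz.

Step 1 — Angular frequency: ω = 2π·102 = 640.9 rad/s.
Step 2 — Transfer function: H(jω) = 1/(1 + jωRC).
Step 3 — Denominator: 1 + jωRC = 1 + j·640.9·13.3·6.68e-08 = 1 + j0.0005694.
Step 4 — H = 1 - j0.0005694.
Step 5 — Magnitude: |H| = 1 (-0.0 dB); phase: φ = -0.0°.

|H| = 1 (-0.0 dB), φ = -0.0°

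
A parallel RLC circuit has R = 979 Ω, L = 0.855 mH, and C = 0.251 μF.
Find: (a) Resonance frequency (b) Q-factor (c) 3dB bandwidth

Step 1 — Resonance: ω₀ = 1/√(LC) = 1/√(0.000855·2.51e-07) = 6.826e+04 rad/s.
Step 2 — f₀ = ω₀/(2π) = 1.086e+04 Hz.
Step 3 — Parallel Q: Q = R/(ω₀L) = 979/(6.826e+04·0.000855) = 16.77.
Step 4 — Bandwidth: Δω = ω₀/Q = 4070 rad/s; BW = Δω/(2π) = 647.7 Hz.

(a) f₀ = 1.086e+04 Hz  (b) Q = 16.77  (c) BW = 647.7 Hz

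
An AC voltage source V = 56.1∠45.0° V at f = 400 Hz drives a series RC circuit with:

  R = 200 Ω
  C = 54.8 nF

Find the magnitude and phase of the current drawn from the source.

Step 1 — Angular frequency: ω = 2π·f = 2π·400 = 2513 rad/s.
Step 2 — Component impedances:
  R: Z = R = 200 Ω
  C: Z = 1/(jωC) = -j/(ω·C) = 0 - j7261 Ω
Step 3 — Series combination: Z_total = R + C = 200 - j7261 Ω = 7263∠-88.4° Ω.
Step 4 — Source phasor: V = 56.1∠45.0° V = 39.67 + j39.67 V.
Step 5 — Ohm's law: I = V / Z_total = (39.67 + j39.67) / (200 - j7261) = -0.005309 + j0.00561 A.
Step 6 — Convert to polar: |I| = 0.007724 A, ∠I = 133.4°.

I = 0.007724∠133.4° A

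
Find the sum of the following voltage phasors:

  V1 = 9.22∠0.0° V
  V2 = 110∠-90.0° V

Step 1 — Convert each phasor to rectangular form:
  V1 = 9.22·(cos(0.0°) + j·sin(0.0°)) = 9.22 V
  V2 = 110·(cos(-90.0°) + j·sin(-90.0°)) = 0 - j110 V
Step 2 — Sum components: V_total = 9.22 - j110 V.
Step 3 — Convert to polar: |V_total| = 110.4 V, ∠V_total = -85.2°.

V_total = 110.4∠-85.2° V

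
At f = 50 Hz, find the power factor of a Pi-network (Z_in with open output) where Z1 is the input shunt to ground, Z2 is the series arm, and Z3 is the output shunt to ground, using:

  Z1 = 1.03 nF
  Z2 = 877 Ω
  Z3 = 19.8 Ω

Step 1 — Angular frequency: ω = 2π·f = 2π·50 = 314.2 rad/s.
Step 2 — Component impedances:
  Z1: Z = 1/(jωC) = -j/(ω·C) = 0 - j3.09e+06 Ω
  Z2: Z = R = 877 Ω
  Z3: Z = R = 19.8 Ω
Step 3 — With open output, the series arm Z2 and the output shunt Z3 appear in series to ground: Z2 + Z3 = 896.8 Ω.
Step 4 — Parallel with input shunt Z1: Z_in = Z1 || (Z2 + Z3) = 896.8 - j0.2602 Ω = 896.8∠-0.0° Ω.
Step 5 — Power factor: PF = cos(φ) = Re(Z)/|Z| = 896.8/896.8 = 1.
Step 6 — Type: Im(Z) = -0.2602 ⇒ leading (phase φ = -0.0°).

PF = 1 (leading, φ = -0.0°)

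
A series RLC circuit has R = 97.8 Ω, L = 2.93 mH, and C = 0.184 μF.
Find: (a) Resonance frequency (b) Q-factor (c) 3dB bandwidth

Step 1 — Resonance condition Im(Z)=0 gives ω₀ = 1/√(LC).
Step 2 — ω₀ = 1/√(0.00293·1.84e-07) = 4.307e+04 rad/s.
Step 3 — f₀ = ω₀/(2π) = 6855 Hz.
Step 4 — Series Q: Q = ω₀L/R = 4.307e+04·0.00293/97.8 = 1.29.
Step 5 — 3dB bandwidth: Δω = ω₀/Q = 3.338e+04 rad/s; BW = Δω/(2π) = 5312 Hz.

(a) f₀ = 6855 Hz  (b) Q = 1.29  (c) BW = 5312 Hz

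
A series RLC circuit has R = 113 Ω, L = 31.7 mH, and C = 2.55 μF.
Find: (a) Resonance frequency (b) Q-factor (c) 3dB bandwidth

Step 1 — Resonance: ω₀ = 1/√(LC) = 1/√(0.0317·2.55e-06) = 3517 rad/s.
Step 2 — f₀ = ω₀/(2π) = 559.8 Hz.
Step 3 — Series Q: Q = ω₀L/R = 3517·0.0317/113 = 0.9867.
Step 4 — Bandwidth: Δω = ω₀/Q = 3565 rad/s; BW = Δω/(2π) = 567.3 Hz.

(a) f₀ = 559.8 Hz  (b) Q = 0.9867  (c) BW = 567.3 Hz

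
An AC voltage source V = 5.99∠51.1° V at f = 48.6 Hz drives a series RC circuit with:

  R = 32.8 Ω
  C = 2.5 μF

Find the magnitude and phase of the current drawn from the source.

Step 1 — Angular frequency: ω = 2π·f = 2π·48.6 = 305.4 rad/s.
Step 2 — Component impedances:
  R: Z = R = 32.8 Ω
  C: Z = 1/(jωC) = -j/(ω·C) = 0 - j1310 Ω
Step 3 — Series combination: Z_total = R + C = 32.8 - j1310 Ω = 1310∠-88.6° Ω.
Step 4 — Source phasor: V = 5.99∠51.1° V = 3.761 + j4.662 V.
Step 5 — Ohm's law: I = V / Z_total = (3.761 + j4.662) / (32.8 - j1310) = -0.003485 + j0.002959 A.
Step 6 — Convert to polar: |I| = 0.004571 A, ∠I = 139.7°.

I = 0.004571∠139.7° A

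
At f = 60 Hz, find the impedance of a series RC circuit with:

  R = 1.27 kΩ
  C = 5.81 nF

Step 1 — Angular frequency: ω = 2π·f = 2π·60 = 377 rad/s.
Step 2 — Component impedances:
  R: Z = R = 1270 Ω
  C: Z = 1/(jωC) = -j/(ω·C) = 0 - j4.566e+05 Ω
Step 3 — Series combination: Z_total = R + C = 1270 - j4.566e+05 Ω = 4.566e+05∠-89.8° Ω.

Z = 1270 - j4.566e+05 Ω = 4.566e+05∠-89.8° Ω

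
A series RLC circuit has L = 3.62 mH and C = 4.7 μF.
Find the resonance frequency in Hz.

Step 1 — Resonance condition Im(Z)=0 gives ω₀ = 1/√(LC).
Step 2 — ω₀ = 1/√(0.00362·4.7e-06) = 7666 rad/s.
Step 3 — f₀ = ω₀/(2π) = 1220 Hz.

f₀ = 1220 Hz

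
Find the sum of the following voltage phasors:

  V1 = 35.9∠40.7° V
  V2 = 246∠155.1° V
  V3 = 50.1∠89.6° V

Step 1 — Convert each phasor to rectangular form:
  V1 = 35.9·(cos(40.7°) + j·sin(40.7°)) = 27.22 + j23.41 V
  V2 = 246·(cos(155.1°) + j·sin(155.1°)) = -223.1 + j103.6 V
  V3 = 50.1·(cos(89.6°) + j·sin(89.6°)) = 0.3498 + j50.1 V
Step 2 — Sum components: V_total = -195.6 + j177.1 V.
Step 3 — Convert to polar: |V_total| = 263.8 V, ∠V_total = 137.8°.

V_total = 263.8∠137.8° V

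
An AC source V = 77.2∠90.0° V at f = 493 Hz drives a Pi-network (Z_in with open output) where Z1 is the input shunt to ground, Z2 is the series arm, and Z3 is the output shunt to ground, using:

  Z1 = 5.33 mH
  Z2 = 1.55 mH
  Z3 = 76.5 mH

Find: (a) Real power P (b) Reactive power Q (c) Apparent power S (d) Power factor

Step 1 — Angular frequency: ω = 2π·f = 2π·493 = 3098 rad/s.
Step 2 — Component impedances:
  Z1: Z = jωL = j·3098·0.00533 = 0 + j16.51 Ω
  Z2: Z = jωL = j·3098·0.00155 = 0 + j4.801 Ω
  Z3: Z = jωL = j·3098·0.0765 = 0 + j237 Ω
Step 3 — With open output, the series arm Z2 and the output shunt Z3 appear in series to ground: Z2 + Z3 = 0 + j241.8 Ω.
Step 4 — Parallel with input shunt Z1: Z_in = Z1 || (Z2 + Z3) = 0 + j15.45 Ω = 15.45∠90.0° Ω.
Step 5 — Source phasor: V = 77.2∠90.0° V = 0 + j77.2 V.
Step 6 — Current: I = V / Z = 4.995 A = 4.995∠-0.0° A.
Step 7 — Complex power: S = V·I* = 0 + j385.6 VA.
Step 8 — Real power: P = Re(S) = 0 W.
Step 9 — Reactive power: Q = Im(S) = 385.6 VAR.
Step 10 — Apparent power: |S| = 385.6 VA.
Step 11 — Power factor: PF = P/|S| = 0 (lagging).

(a) P = 0 W  (b) Q = 385.6 VAR  (c) S = 385.6 VA  (d) PF = 0 (lagging)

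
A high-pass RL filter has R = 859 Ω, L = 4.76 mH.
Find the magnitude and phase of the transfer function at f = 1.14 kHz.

Step 1 — Angular frequency: ω = 2π·1140 = 7163 rad/s.
Step 2 — Transfer function: H(jω) = jωL/(R + jωL).
Step 3 — Numerator jωL = j·34.1; denominator R + jωL = 859 + j34.1.
Step 4 — H = 0.001573 + j0.03963.
Step 5 — Magnitude: |H| = 0.03966 (-28.0 dB); phase: φ = 87.7°.

|H| = 0.03966 (-28.0 dB), φ = 87.7°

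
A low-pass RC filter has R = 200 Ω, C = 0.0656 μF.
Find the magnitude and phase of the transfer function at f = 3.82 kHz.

Step 1 — Angular frequency: ω = 2π·3820 = 2.4e+04 rad/s.
Step 2 — Transfer function: H(jω) = 1/(1 + jωRC).
Step 3 — Denominator: 1 + jωRC = 1 + j·2.4e+04·200·6.56e-08 = 1 + j0.3149.
Step 4 — H = 0.9098 - j0.2865.
Step 5 — Magnitude: |H| = 0.9538 (-0.4 dB); phase: φ = -17.5°.

|H| = 0.9538 (-0.4 dB), φ = -17.5°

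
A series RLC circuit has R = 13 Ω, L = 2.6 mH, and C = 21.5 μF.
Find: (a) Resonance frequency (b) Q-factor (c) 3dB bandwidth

Step 1 — Resonance: ω₀ = 1/√(LC) = 1/√(0.0026·2.15e-05) = 4230 rad/s.
Step 2 — f₀ = ω₀/(2π) = 673.2 Hz.
Step 3 — Series Q: Q = ω₀L/R = 4230·0.0026/13 = 0.8459.
Step 4 — Bandwidth: Δω = ω₀/Q = 5000 rad/s; BW = Δω/(2π) = 795.8 Hz.

(a) f₀ = 673.2 Hz  (b) Q = 0.8459  (c) BW = 795.8 Hz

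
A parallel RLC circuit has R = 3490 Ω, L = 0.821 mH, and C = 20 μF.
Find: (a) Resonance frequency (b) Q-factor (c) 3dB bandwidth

Step 1 — Resonance: ω₀ = 1/√(LC) = 1/√(0.000821·2e-05) = 7804 rad/s.
Step 2 — f₀ = ω₀/(2π) = 1242 Hz.
Step 3 — Parallel Q: Q = R/(ω₀L) = 3490/(7804·0.000821) = 544.7.
Step 4 — Bandwidth: Δω = ω₀/Q = 14.33 rad/s; BW = Δω/(2π) = 2.28 Hz.

(a) f₀ = 1242 Hz  (b) Q = 544.7  (c) BW = 2.28 Hz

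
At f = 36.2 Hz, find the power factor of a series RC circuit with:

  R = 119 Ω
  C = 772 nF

Step 1 — Angular frequency: ω = 2π·f = 2π·36.2 = 227.5 rad/s.
Step 2 — Component impedances:
  R: Z = R = 119 Ω
  C: Z = 1/(jωC) = -j/(ω·C) = 0 - j5695 Ω
Step 3 — Series combination: Z_total = R + C = 119 - j5695 Ω = 5696∠-88.8° Ω.
Step 4 — Power factor: PF = cos(φ) = Re(Z)/|Z| = 119/5696 = 0.02089.
Step 5 — Type: Im(Z) = -5695 ⇒ leading (phase φ = -88.8°).

PF = 0.02089 (leading, φ = -88.8°)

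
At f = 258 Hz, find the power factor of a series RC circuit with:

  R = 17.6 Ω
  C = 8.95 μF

Step 1 — Angular frequency: ω = 2π·f = 2π·258 = 1621 rad/s.
Step 2 — Component impedances:
  R: Z = R = 17.6 Ω
  C: Z = 1/(jωC) = -j/(ω·C) = 0 - j68.93 Ω
Step 3 — Series combination: Z_total = R + C = 17.6 - j68.93 Ω = 71.14∠-75.7° Ω.
Step 4 — Power factor: PF = cos(φ) = Re(Z)/|Z| = 17.6/71.14 = 0.2474.
Step 5 — Type: Im(Z) = -68.93 ⇒ leading (phase φ = -75.7°).

PF = 0.2474 (leading, φ = -75.7°)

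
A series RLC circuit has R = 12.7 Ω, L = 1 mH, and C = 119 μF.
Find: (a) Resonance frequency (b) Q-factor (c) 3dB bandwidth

Step 1 — Resonance condition Im(Z)=0 gives ω₀ = 1/√(LC).
Step 2 — ω₀ = 1/√(0.001·0.000119) = 2899 rad/s.
Step 3 — f₀ = ω₀/(2π) = 461.4 Hz.
Step 4 — Series Q: Q = ω₀L/R = 2899·0.001/12.7 = 0.2283.
Step 5 — 3dB bandwidth: Δω = ω₀/Q = 1.27e+04 rad/s; BW = Δω/(2π) = 2021 Hz.

(a) f₀ = 461.4 Hz  (b) Q = 0.2283  (c) BW = 2021 Hz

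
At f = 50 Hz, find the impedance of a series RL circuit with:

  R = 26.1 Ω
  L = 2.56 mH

Step 1 — Angular frequency: ω = 2π·f = 2π·50 = 314.2 rad/s.
Step 2 — Component impedances:
  R: Z = R = 26.1 Ω
  L: Z = jωL = j·314.2·0.00256 = 0 + j0.8042 Ω
Step 3 — Series combination: Z_total = R + L = 26.1 + j0.8042 Ω = 26.11∠1.8° Ω.

Z = 26.1 + j0.8042 Ω = 26.11∠1.8° Ω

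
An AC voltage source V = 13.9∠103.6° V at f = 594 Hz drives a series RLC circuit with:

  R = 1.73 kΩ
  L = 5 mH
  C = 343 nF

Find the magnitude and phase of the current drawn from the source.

Step 1 — Angular frequency: ω = 2π·f = 2π·594 = 3732 rad/s.
Step 2 — Component impedances:
  R: Z = R = 1730 Ω
  L: Z = jωL = j·3732·0.005 = 0 + j18.66 Ω
  C: Z = 1/(jωC) = -j/(ω·C) = 0 - j781.2 Ω
Step 3 — Series combination: Z_total = R + L + C = 1730 - j762.5 Ω = 1891∠-23.8° Ω.
Step 4 — Source phasor: V = 13.9∠103.6° V = -3.268 + j13.51 V.
Step 5 — Ohm's law: I = V / Z_total = (-3.268 + j13.51) / (1730 - j762.5) = -0.004464 + j0.005842 A.
Step 6 — Convert to polar: |I| = 0.007352 A, ∠I = 127.4°.

I = 0.007352∠127.4° A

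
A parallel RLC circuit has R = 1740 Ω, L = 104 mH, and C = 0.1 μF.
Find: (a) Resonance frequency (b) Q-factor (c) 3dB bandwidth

Step 1 — Resonance: ω₀ = 1/√(LC) = 1/√(0.104·1e-07) = 9806 rad/s.
Step 2 — f₀ = ω₀/(2π) = 1561 Hz.
Step 3 — Parallel Q: Q = R/(ω₀L) = 1740/(9806·0.104) = 1.706.
Step 4 — Bandwidth: Δω = ω₀/Q = 5747 rad/s; BW = Δω/(2π) = 914.7 Hz.

(a) f₀ = 1561 Hz  (b) Q = 1.706  (c) BW = 914.7 Hz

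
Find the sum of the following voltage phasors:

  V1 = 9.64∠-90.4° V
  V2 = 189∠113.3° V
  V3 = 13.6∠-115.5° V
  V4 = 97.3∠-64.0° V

Step 1 — Convert each phasor to rectangular form:
  V1 = 9.64·(cos(-90.4°) + j·sin(-90.4°)) = -0.0673 - j9.64 V
  V2 = 189·(cos(113.3°) + j·sin(113.3°)) = -74.76 + j173.6 V
  V3 = 13.6·(cos(-115.5°) + j·sin(-115.5°)) = -5.855 - j12.28 V
  V4 = 97.3·(cos(-64.0°) + j·sin(-64.0°)) = 42.65 - j87.45 V
Step 2 — Sum components: V_total = -38.03 + j64.22 V.
Step 3 — Convert to polar: |V_total| = 74.63 V, ∠V_total = 120.6°.

V_total = 74.63∠120.6° V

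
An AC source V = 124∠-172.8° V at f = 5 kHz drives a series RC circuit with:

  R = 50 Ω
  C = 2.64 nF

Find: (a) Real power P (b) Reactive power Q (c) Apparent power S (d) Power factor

Step 1 — Angular frequency: ω = 2π·f = 2π·5000 = 3.142e+04 rad/s.
Step 2 — Component impedances:
  R: Z = R = 50 Ω
  C: Z = 1/(jωC) = -j/(ω·C) = 0 - j1.206e+04 Ω
Step 3 — Series combination: Z_total = R + C = 50 - j1.206e+04 Ω = 1.206e+04∠-89.8° Ω.
Step 4 — Source phasor: V = 124∠-172.8° V = -123 - j15.54 V.
Step 5 — Current: I = V / Z = 0.001247 - j0.01021 A = 0.01028∠-83.0° A.
Step 6 — Complex power: S = V·I* = 0.005288 - j1.275 VA.
Step 7 — Real power: P = Re(S) = 0.005288 W.
Step 8 — Reactive power: Q = Im(S) = -1.275 VAR.
Step 9 — Apparent power: |S| = 1.275 VA.
Step 10 — Power factor: PF = P/|S| = 0.004147 (leading).

(a) P = 0.005288 W  (b) Q = -1.275 VAR  (c) S = 1.275 VA  (d) PF = 0.004147 (leading)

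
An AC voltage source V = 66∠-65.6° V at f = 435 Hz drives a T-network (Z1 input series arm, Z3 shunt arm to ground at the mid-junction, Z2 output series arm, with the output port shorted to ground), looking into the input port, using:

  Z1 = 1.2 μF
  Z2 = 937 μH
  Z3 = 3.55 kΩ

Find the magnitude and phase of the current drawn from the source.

Step 1 — Angular frequency: ω = 2π·f = 2π·435 = 2733 rad/s.
Step 2 — Component impedances:
  Z1: Z = 1/(jωC) = -j/(ω·C) = 0 - j304.9 Ω
  Z2: Z = jωL = j·2733·0.000937 = 0 + j2.561 Ω
  Z3: Z = R = 3550 Ω
Step 3 — With the output port shorted to ground, the output series arm Z2 runs from the junction to ground; the shunt arm Z3 also runs from the junction to ground. They appear in parallel: Z3 || Z2 = 0.001848 + j2.561 Ω.
Step 4 — Series with input arm Z1: Z_in = Z1 + (Z3 || Z2) = 0.001848 - j302.3 Ω = 302.3∠-90.0° Ω.
Step 5 — Source phasor: V = 66∠-65.6° V = 27.26 - j60.11 V.
Step 6 — Ohm's law: I = V / Z_total = (27.26 - j60.11) / (0.001848 - j302.3) = 0.1988 + j0.09018 A.
Step 7 — Convert to polar: |I| = 0.2183 A, ∠I = 24.4°.

I = 0.2183∠24.4° A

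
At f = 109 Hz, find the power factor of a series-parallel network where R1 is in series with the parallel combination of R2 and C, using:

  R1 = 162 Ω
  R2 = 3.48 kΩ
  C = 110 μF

Step 1 — Angular frequency: ω = 2π·f = 2π·109 = 684.9 rad/s.
Step 2 — Component impedances:
  R1: Z = R = 162 Ω
  R2: Z = R = 3480 Ω
  C: Z = 1/(jωC) = -j/(ω·C) = 0 - j13.27 Ω
Step 3 — Parallel branch: R2 || C = 1/(1/R2 + 1/C) = 0.05063 - j13.27 Ω.
Step 4 — Series with R1: Z_total = R1 + (R2 || C) = 162.1 - j13.27 Ω = 162.6∠-4.7° Ω.
Step 5 — Power factor: PF = cos(φ) = Re(Z)/|Z| = 162.05/162.59 = 0.9967.
Step 6 — Type: Im(Z) = -13.27 ⇒ leading (phase φ = -4.7°).

PF = 0.9967 (leading, φ = -4.7°)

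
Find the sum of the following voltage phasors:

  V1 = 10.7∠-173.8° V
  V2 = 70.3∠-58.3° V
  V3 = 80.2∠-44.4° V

Step 1 — Convert each phasor to rectangular form:
  V1 = 10.7·(cos(-173.8°) + j·sin(-173.8°)) = -10.64 - j1.156 V
  V2 = 70.3·(cos(-58.3°) + j·sin(-58.3°)) = 36.94 - j59.81 V
  V3 = 80.2·(cos(-44.4°) + j·sin(-44.4°)) = 57.3 - j56.11 V
Step 2 — Sum components: V_total = 83.6 - j117.1 V.
Step 3 — Convert to polar: |V_total| = 143.9 V, ∠V_total = -54.5°.

V_total = 143.9∠-54.5° V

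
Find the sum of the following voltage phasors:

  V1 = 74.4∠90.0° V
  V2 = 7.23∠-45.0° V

Step 1 — Convert each phasor to rectangular form:
  V1 = 74.4·(cos(90.0°) + j·sin(90.0°)) = 0 + j74.4 V
  V2 = 7.23·(cos(-45.0°) + j·sin(-45.0°)) = 5.112 - j5.112 V
Step 2 — Sum components: V_total = 5.112 + j69.29 V.
Step 3 — Convert to polar: |V_total| = 69.48 V, ∠V_total = 85.8°.

V_total = 69.48∠85.8° V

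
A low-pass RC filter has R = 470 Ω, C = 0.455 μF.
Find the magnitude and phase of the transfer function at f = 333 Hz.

Step 1 — Angular frequency: ω = 2π·333 = 2092 rad/s.
Step 2 — Transfer function: H(jω) = 1/(1 + jωRC).
Step 3 — Denominator: 1 + jωRC = 1 + j·2092·470·4.55e-07 = 1 + j0.4474.
Step 4 — H = 0.8332 - j0.3728.
Step 5 — Magnitude: |H| = 0.9128 (-0.8 dB); phase: φ = -24.1°.

|H| = 0.9128 (-0.8 dB), φ = -24.1°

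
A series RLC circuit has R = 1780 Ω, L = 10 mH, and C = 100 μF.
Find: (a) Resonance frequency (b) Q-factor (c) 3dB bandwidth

Step 1 — Resonance: ω₀ = 1/√(LC) = 1/√(0.01·0.0001) = 1000 rad/s.
Step 2 — f₀ = ω₀/(2π) = 159.2 Hz.
Step 3 — Series Q: Q = ω₀L/R = 1000·0.01/1780 = 0.005618.
Step 4 — Bandwidth: Δω = ω₀/Q = 1.78e+05 rad/s; BW = Δω/(2π) = 2.833e+04 Hz.

(a) f₀ = 159.2 Hz  (b) Q = 0.005618  (c) BW = 2.833e+04 Hz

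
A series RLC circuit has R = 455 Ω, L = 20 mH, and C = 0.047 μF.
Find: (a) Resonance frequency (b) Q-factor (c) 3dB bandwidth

Step 1 — Resonance: ω₀ = 1/√(LC) = 1/√(0.02·4.7e-08) = 3.262e+04 rad/s.
Step 2 — f₀ = ω₀/(2π) = 5191 Hz.
Step 3 — Series Q: Q = ω₀L/R = 3.262e+04·0.02/455 = 1.434.
Step 4 — Bandwidth: Δω = ω₀/Q = 2.275e+04 rad/s; BW = Δω/(2π) = 3621 Hz.

(a) f₀ = 5191 Hz  (b) Q = 1.434  (c) BW = 3621 Hz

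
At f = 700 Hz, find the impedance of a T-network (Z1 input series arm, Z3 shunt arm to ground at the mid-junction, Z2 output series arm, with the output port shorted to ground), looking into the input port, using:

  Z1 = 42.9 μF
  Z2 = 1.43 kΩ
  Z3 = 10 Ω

Step 1 — Angular frequency: ω = 2π·f = 2π·700 = 4398 rad/s.
Step 2 — Component impedances:
  Z1: Z = 1/(jωC) = -j/(ω·C) = 0 - j5.3 Ω
  Z2: Z = R = 1430 Ω
  Z3: Z = R = 10 Ω
Step 3 — With the output port shorted to ground, the output series arm Z2 runs from the junction to ground; the shunt arm Z3 also runs from the junction to ground. They appear in parallel: Z3 || Z2 = 9.931 Ω.
Step 4 — Series with input arm Z1: Z_in = Z1 + (Z3 || Z2) = 9.931 - j5.3 Ω = 11.26∠-28.1° Ω.

Z = 9.931 - j5.3 Ω = 11.26∠-28.1° Ω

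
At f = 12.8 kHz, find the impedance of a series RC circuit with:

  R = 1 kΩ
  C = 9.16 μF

Step 1 — Angular frequency: ω = 2π·f = 2π·1.28e+04 = 8.042e+04 rad/s.
Step 2 — Component impedances:
  R: Z = R = 1000 Ω
  C: Z = 1/(jωC) = -j/(ω·C) = 0 - j1.357 Ω
Step 3 — Series combination: Z_total = R + C = 1000 - j1.357 Ω = 1000∠-0.1° Ω.

Z = 1000 - j1.357 Ω = 1000∠-0.1° Ω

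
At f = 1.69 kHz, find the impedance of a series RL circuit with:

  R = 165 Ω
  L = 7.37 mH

Step 1 — Angular frequency: ω = 2π·f = 2π·1690 = 1.062e+04 rad/s.
Step 2 — Component impedances:
  R: Z = R = 165 Ω
  L: Z = jωL = j·1.062e+04·0.00737 = 0 + j78.26 Ω
Step 3 — Series combination: Z_total = R + L = 165 + j78.26 Ω = 182.6∠25.4° Ω.

Z = 165 + j78.26 Ω = 182.6∠25.4° Ω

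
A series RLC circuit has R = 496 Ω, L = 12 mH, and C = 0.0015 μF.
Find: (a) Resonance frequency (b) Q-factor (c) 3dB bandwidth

Step 1 — Resonance: ω₀ = 1/√(LC) = 1/√(0.012·1.5e-09) = 2.357e+05 rad/s.
Step 2 — f₀ = ω₀/(2π) = 3.751e+04 Hz.
Step 3 — Series Q: Q = ω₀L/R = 2.357e+05·0.012/496 = 5.702.
Step 4 — Bandwidth: Δω = ω₀/Q = 4.133e+04 rad/s; BW = Δω/(2π) = 6578 Hz.

(a) f₀ = 3.751e+04 Hz  (b) Q = 5.702  (c) BW = 6578 Hz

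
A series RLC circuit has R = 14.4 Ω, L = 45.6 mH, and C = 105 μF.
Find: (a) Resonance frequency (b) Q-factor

Step 1 — Resonance condition Im(Z)=0 gives ω₀ = 1/√(LC).
Step 2 — ω₀ = 1/√(0.0456·0.000105) = 457 rad/s.
Step 3 — f₀ = ω₀/(2π) = 72.73 Hz.
Step 4 — Series Q: Q = ω₀L/R = 457·0.0456/14.4 = 1.447.

(a) f₀ = 72.73 Hz  (b) Q = 1.447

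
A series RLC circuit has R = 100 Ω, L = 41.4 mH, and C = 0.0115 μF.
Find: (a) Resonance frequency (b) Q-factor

Step 1 — Resonance condition Im(Z)=0 gives ω₀ = 1/√(LC).
Step 2 — ω₀ = 1/√(0.0414·1.15e-08) = 4.583e+04 rad/s.
Step 3 — f₀ = ω₀/(2π) = 7294 Hz.
Step 4 — Series Q: Q = ω₀L/R = 4.583e+04·0.0414/100 = 18.97.

(a) f₀ = 7294 Hz  (b) Q = 18.97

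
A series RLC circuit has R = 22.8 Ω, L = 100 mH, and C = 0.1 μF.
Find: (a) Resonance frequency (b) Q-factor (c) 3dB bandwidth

Step 1 — Resonance condition Im(Z)=0 gives ω₀ = 1/√(LC).
Step 2 — ω₀ = 1/√(0.1·1e-07) = 1e+04 rad/s.
Step 3 — f₀ = ω₀/(2π) = 1592 Hz.
Step 4 — Series Q: Q = ω₀L/R = 1e+04·0.1/22.8 = 43.86.
Step 5 — 3dB bandwidth: Δω = ω₀/Q = 228 rad/s; BW = Δω/(2π) = 36.29 Hz.

(a) f₀ = 1592 Hz  (b) Q = 43.86  (c) BW = 36.29 Hz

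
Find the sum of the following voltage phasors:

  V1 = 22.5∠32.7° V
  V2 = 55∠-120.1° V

Step 1 — Convert each phasor to rectangular form:
  V1 = 22.5·(cos(32.7°) + j·sin(32.7°)) = 18.93 + j12.16 V
  V2 = 55·(cos(-120.1°) + j·sin(-120.1°)) = -27.58 - j47.58 V
Step 2 — Sum components: V_total = -8.649 - j35.43 V.
Step 3 — Convert to polar: |V_total| = 36.47 V, ∠V_total = -103.7°.

V_total = 36.47∠-103.7° V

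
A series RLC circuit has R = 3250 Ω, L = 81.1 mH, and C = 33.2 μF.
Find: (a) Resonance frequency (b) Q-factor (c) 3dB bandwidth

Step 1 — Resonance: ω₀ = 1/√(LC) = 1/√(0.0811·3.32e-05) = 609.4 rad/s.
Step 2 — f₀ = ω₀/(2π) = 96.99 Hz.
Step 3 — Series Q: Q = ω₀L/R = 609.4·0.0811/3250 = 0.01521.
Step 4 — Bandwidth: Δω = ω₀/Q = 4.007e+04 rad/s; BW = Δω/(2π) = 6378 Hz.

(a) f₀ = 96.99 Hz  (b) Q = 0.01521  (c) BW = 6378 Hz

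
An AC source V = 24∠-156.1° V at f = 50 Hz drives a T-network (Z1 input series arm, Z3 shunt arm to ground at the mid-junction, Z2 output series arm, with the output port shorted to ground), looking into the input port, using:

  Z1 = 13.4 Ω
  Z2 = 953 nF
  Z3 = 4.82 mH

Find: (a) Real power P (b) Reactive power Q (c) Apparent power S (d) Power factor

Step 1 — Angular frequency: ω = 2π·f = 2π·50 = 314.2 rad/s.
Step 2 — Component impedances:
  Z1: Z = R = 13.4 Ω
  Z2: Z = 1/(jωC) = -j/(ω·C) = 0 - j3340 Ω
  Z3: Z = jωL = j·314.2·0.00482 = 0 + j1.514 Ω
Step 3 — With the output port shorted to ground, the output series arm Z2 runs from the junction to ground; the shunt arm Z3 also runs from the junction to ground. They appear in parallel: Z3 || Z2 = 0 + j1.515 Ω.
Step 4 — Series with input arm Z1: Z_in = Z1 + (Z3 || Z2) = 13.4 + j1.515 Ω = 13.49∠6.5° Ω.
Step 5 — Source phasor: V = 24∠-156.1° V = -21.94 - j9.723 V.
Step 6 — Current: I = V / Z = -1.698 - j0.5337 A = 1.78∠-162.6° A.
Step 7 — Complex power: S = V·I* = 42.44 + j4.798 VA.
Step 8 — Real power: P = Re(S) = 42.44 W.
Step 9 — Reactive power: Q = Im(S) = 4.798 VAR.
Step 10 — Apparent power: |S| = 42.71 VA.
Step 11 — Power factor: PF = P/|S| = 0.9937 (lagging).

(a) P = 42.44 W  (b) Q = 4.798 VAR  (c) S = 42.71 VA  (d) PF = 0.9937 (lagging)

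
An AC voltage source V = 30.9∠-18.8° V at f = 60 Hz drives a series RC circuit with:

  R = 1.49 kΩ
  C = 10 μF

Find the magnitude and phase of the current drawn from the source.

Step 1 — Angular frequency: ω = 2π·f = 2π·60 = 377 rad/s.
Step 2 — Component impedances:
  R: Z = R = 1490 Ω
  C: Z = 1/(jωC) = -j/(ω·C) = 0 - j265.3 Ω
Step 3 — Series combination: Z_total = R + C = 1490 - j265.3 Ω = 1513∠-10.1° Ω.
Step 4 — Source phasor: V = 30.9∠-18.8° V = 29.25 - j9.958 V.
Step 5 — Ohm's law: I = V / Z_total = (29.25 - j9.958) / (1490 - j265.3) = 0.02018 - j0.00309 A.
Step 6 — Convert to polar: |I| = 0.02042 A, ∠I = -8.7°.

I = 0.02042∠-8.7° A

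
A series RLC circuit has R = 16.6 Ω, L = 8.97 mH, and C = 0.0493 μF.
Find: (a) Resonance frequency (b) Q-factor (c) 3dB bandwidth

Step 1 — Resonance: ω₀ = 1/√(LC) = 1/√(0.00897·4.93e-08) = 4.755e+04 rad/s.
Step 2 — f₀ = ω₀/(2π) = 7568 Hz.
Step 3 — Series Q: Q = ω₀L/R = 4.755e+04·0.00897/16.6 = 25.7.
Step 4 — Bandwidth: Δω = ω₀/Q = 1851 rad/s; BW = Δω/(2π) = 294.5 Hz.

(a) f₀ = 7568 Hz  (b) Q = 25.7  (c) BW = 294.5 Hz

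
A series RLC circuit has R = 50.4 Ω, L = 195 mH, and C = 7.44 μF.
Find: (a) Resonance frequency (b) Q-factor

Step 1 — Resonance condition Im(Z)=0 gives ω₀ = 1/√(LC).
Step 2 — ω₀ = 1/√(0.195·7.44e-06) = 830.2 rad/s.
Step 3 — f₀ = ω₀/(2π) = 132.1 Hz.
Step 4 — Series Q: Q = ω₀L/R = 830.2·0.195/50.4 = 3.212.

(a) f₀ = 132.1 Hz  (b) Q = 3.212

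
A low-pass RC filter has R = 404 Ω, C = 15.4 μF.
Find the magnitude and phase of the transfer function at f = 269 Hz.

Step 1 — Angular frequency: ω = 2π·269 = 1690 rad/s.
Step 2 — Transfer function: H(jω) = 1/(1 + jωRC).
Step 3 — Denominator: 1 + jωRC = 1 + j·1690·404·1.54e-05 = 1 + j10.52.
Step 4 — H = 0.008962 - j0.09424.
Step 5 — Magnitude: |H| = 0.09467 (-20.5 dB); phase: φ = -84.6°.

|H| = 0.09467 (-20.5 dB), φ = -84.6°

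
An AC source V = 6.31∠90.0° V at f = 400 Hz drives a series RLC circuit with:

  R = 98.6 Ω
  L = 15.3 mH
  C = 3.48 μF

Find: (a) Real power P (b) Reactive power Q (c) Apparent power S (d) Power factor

Step 1 — Angular frequency: ω = 2π·f = 2π·400 = 2513 rad/s.
Step 2 — Component impedances:
  R: Z = R = 98.6 Ω
  L: Z = jωL = j·2513·0.0153 = 0 + j38.45 Ω
  C: Z = 1/(jωC) = -j/(ω·C) = 0 - j114.3 Ω
Step 3 — Series combination: Z_total = R + L + C = 98.6 - j75.88 Ω = 124.4∠-37.6° Ω.
Step 4 — Source phasor: V = 6.31∠90.0° V = 0 + j6.31 V.
Step 5 — Current: I = V / Z = -0.03093 + j0.04019 A = 0.05072∠127.6° A.
Step 6 — Complex power: S = V·I* = 0.2536 - j0.1952 VA.
Step 7 — Real power: P = Re(S) = 0.2536 W.
Step 8 — Reactive power: Q = Im(S) = -0.1952 VAR.
Step 9 — Apparent power: |S| = 0.32 VA.
Step 10 — Power factor: PF = P/|S| = 0.7925 (leading).

(a) P = 0.2536 W  (b) Q = -0.1952 VAR  (c) S = 0.32 VA  (d) PF = 0.7925 (leading)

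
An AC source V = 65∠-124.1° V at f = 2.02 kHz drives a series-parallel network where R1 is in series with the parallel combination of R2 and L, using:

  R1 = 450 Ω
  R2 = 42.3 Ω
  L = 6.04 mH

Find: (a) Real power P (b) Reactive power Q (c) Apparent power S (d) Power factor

Step 1 — Angular frequency: ω = 2π·f = 2π·2020 = 1.269e+04 rad/s.
Step 2 — Component impedances:
  R1: Z = R = 450 Ω
  R2: Z = R = 42.3 Ω
  L: Z = jωL = j·1.269e+04·0.00604 = 0 + j76.66 Ω
Step 3 — Parallel branch: R2 || L = 1/(1/R2 + 1/L) = 32.43 + j17.89 Ω.
Step 4 — Series with R1: Z_total = R1 + (R2 || L) = 482.4 + j17.89 Ω = 482.8∠2.1° Ω.
Step 5 — Source phasor: V = 65∠-124.1° V = -36.44 - j53.82 V.
Step 6 — Current: I = V / Z = -0.07957 - j0.1086 A = 0.1346∠-126.2° A.
Step 7 — Complex power: S = V·I* = 8.746 + j0.3244 VA.
Step 8 — Real power: P = Re(S) = 8.746 W.
Step 9 — Reactive power: Q = Im(S) = 0.3244 VAR.
Step 10 — Apparent power: |S| = 8.752 VA.
Step 11 — Power factor: PF = P/|S| = 0.9993 (lagging).

(a) P = 8.746 W  (b) Q = 0.3244 VAR  (c) S = 8.752 VA  (d) PF = 0.9993 (lagging)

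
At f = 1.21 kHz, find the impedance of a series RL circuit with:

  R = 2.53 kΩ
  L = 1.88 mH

Step 1 — Angular frequency: ω = 2π·f = 2π·1210 = 7603 rad/s.
Step 2 — Component impedances:
  R: Z = R = 2530 Ω
  L: Z = jωL = j·7603·0.00188 = 0 + j14.29 Ω
Step 3 — Series combination: Z_total = R + L = 2530 + j14.29 Ω = 2530∠0.3° Ω.

Z = 2530 + j14.29 Ω = 2530∠0.3° Ω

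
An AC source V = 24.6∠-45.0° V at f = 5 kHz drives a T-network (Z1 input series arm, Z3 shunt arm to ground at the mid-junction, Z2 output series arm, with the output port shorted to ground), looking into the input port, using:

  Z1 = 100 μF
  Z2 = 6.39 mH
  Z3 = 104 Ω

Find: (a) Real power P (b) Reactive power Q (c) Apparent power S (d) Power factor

Step 1 — Angular frequency: ω = 2π·f = 2π·5000 = 3.142e+04 rad/s.
Step 2 — Component impedances:
  Z1: Z = 1/(jωC) = -j/(ω·C) = 0 - j0.3183 Ω
  Z2: Z = jωL = j·3.142e+04·0.00639 = 0 + j200.7 Ω
  Z3: Z = R = 104 Ω
Step 3 — With the output port shorted to ground, the output series arm Z2 runs from the junction to ground; the shunt arm Z3 also runs from the junction to ground. They appear in parallel: Z3 || Z2 = 81.99 + j42.48 Ω.
Step 4 — Series with input arm Z1: Z_in = Z1 + (Z3 || Z2) = 81.99 + j42.16 Ω = 92.2∠27.2° Ω.
Step 5 — Source phasor: V = 24.6∠-45.0° V = 17.39 - j17.39 V.
Step 6 — Current: I = V / Z = 0.08151 - j0.2541 A = 0.2668∠-72.2° A.
Step 7 — Complex power: S = V·I* = 5.837 + j3.001 VA.
Step 8 — Real power: P = Re(S) = 5.837 W.
Step 9 — Reactive power: Q = Im(S) = 3.001 VAR.
Step 10 — Apparent power: |S| = 6.564 VA.
Step 11 — Power factor: PF = P/|S| = 0.8893 (lagging).

(a) P = 5.837 W  (b) Q = 3.001 VAR  (c) S = 6.564 VA  (d) PF = 0.8893 (lagging)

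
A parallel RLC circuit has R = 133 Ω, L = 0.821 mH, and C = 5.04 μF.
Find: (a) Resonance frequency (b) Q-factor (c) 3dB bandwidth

Step 1 — Resonance: ω₀ = 1/√(LC) = 1/√(0.000821·5.04e-06) = 1.555e+04 rad/s.
Step 2 — f₀ = ω₀/(2π) = 2474 Hz.
Step 3 — Parallel Q: Q = R/(ω₀L) = 133/(1.555e+04·0.000821) = 10.42.
Step 4 — Bandwidth: Δω = ω₀/Q = 1492 rad/s; BW = Δω/(2π) = 237.4 Hz.

(a) f₀ = 2474 Hz  (b) Q = 10.42  (c) BW = 237.4 Hz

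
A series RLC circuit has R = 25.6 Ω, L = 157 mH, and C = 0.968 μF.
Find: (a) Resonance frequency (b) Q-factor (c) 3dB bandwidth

Step 1 — Resonance condition Im(Z)=0 gives ω₀ = 1/√(LC).
Step 2 — ω₀ = 1/√(0.157·9.68e-07) = 2565 rad/s.
Step 3 — f₀ = ω₀/(2π) = 408.3 Hz.
Step 4 — Series Q: Q = ω₀L/R = 2565·0.157/25.6 = 15.73.
Step 5 — 3dB bandwidth: Δω = ω₀/Q = 163.1 rad/s; BW = Δω/(2π) = 25.95 Hz.

(a) f₀ = 408.3 Hz  (b) Q = 15.73  (c) BW = 25.95 Hz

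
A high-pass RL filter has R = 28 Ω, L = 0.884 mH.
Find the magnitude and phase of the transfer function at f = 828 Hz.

Step 1 — Angular frequency: ω = 2π·828 = 5202 rad/s.
Step 2 — Transfer function: H(jω) = jωL/(R + jωL).
Step 3 — Numerator jωL = j·4.599; denominator R + jωL = 28 + j4.599.
Step 4 — H = 0.02627 + j0.1599.
Step 5 — Magnitude: |H| = 0.1621 (-15.8 dB); phase: φ = 80.7°.

|H| = 0.1621 (-15.8 dB), φ = 80.7°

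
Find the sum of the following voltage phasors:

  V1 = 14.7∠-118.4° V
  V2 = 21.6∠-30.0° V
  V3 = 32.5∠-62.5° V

Step 1 — Convert each phasor to rectangular form:
  V1 = 14.7·(cos(-118.4°) + j·sin(-118.4°)) = -6.992 - j12.93 V
  V2 = 21.6·(cos(-30.0°) + j·sin(-30.0°)) = 18.71 - j10.8 V
  V3 = 32.5·(cos(-62.5°) + j·sin(-62.5°)) = 15.01 - j28.83 V
Step 2 — Sum components: V_total = 26.72 - j52.56 V.
Step 3 — Convert to polar: |V_total| = 58.96 V, ∠V_total = -63.1°.

V_total = 58.96∠-63.1° V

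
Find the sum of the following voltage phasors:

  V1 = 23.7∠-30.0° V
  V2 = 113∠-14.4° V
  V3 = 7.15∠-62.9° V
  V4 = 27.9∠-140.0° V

Step 1 — Convert each phasor to rectangular form:
  V1 = 23.7·(cos(-30.0°) + j·sin(-30.0°)) = 20.52 - j11.85 V
  V2 = 113·(cos(-14.4°) + j·sin(-14.4°)) = 109.4 - j28.1 V
  V3 = 7.15·(cos(-62.9°) + j·sin(-62.9°)) = 3.257 - j6.365 V
  V4 = 27.9·(cos(-140.0°) + j·sin(-140.0°)) = -21.37 - j17.93 V
Step 2 — Sum components: V_total = 111.9 - j64.25 V.
Step 3 — Convert to polar: |V_total| = 129 V, ∠V_total = -29.9°.

V_total = 129∠-29.9° V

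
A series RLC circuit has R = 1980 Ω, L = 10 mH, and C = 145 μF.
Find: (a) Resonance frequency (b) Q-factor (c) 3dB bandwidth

Step 1 — Resonance: ω₀ = 1/√(LC) = 1/√(0.01·0.000145) = 830.5 rad/s.
Step 2 — f₀ = ω₀/(2π) = 132.2 Hz.
Step 3 — Series Q: Q = ω₀L/R = 830.5·0.01/1980 = 0.004194.
Step 4 — Bandwidth: Δω = ω₀/Q = 1.98e+05 rad/s; BW = Δω/(2π) = 3.151e+04 Hz.

(a) f₀ = 132.2 Hz  (b) Q = 0.004194  (c) BW = 3.151e+04 Hz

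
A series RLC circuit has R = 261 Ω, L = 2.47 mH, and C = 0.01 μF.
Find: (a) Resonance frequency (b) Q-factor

Step 1 — Resonance condition Im(Z)=0 gives ω₀ = 1/√(LC).
Step 2 — ω₀ = 1/√(0.00247·1e-08) = 2.012e+05 rad/s.
Step 3 — f₀ = ω₀/(2π) = 3.202e+04 Hz.
Step 4 — Series Q: Q = ω₀L/R = 2.012e+05·0.00247/261 = 1.904.

(a) f₀ = 3.202e+04 Hz  (b) Q = 1.904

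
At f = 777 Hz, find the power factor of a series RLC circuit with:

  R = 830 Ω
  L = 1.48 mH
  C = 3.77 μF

Step 1 — Angular frequency: ω = 2π·f = 2π·777 = 4882 rad/s.
Step 2 — Component impedances:
  R: Z = R = 830 Ω
  L: Z = jωL = j·4882·0.00148 = 0 + j7.225 Ω
  C: Z = 1/(jωC) = -j/(ω·C) = 0 - j54.33 Ω
Step 3 — Series combination: Z_total = R + L + C = 830 - j47.11 Ω = 831.3∠-3.2° Ω.
Step 4 — Power factor: PF = cos(φ) = Re(Z)/|Z| = 830/831.3 = 0.9984.
Step 5 — Type: Im(Z) = -47.11 ⇒ leading (phase φ = -3.2°).

PF = 0.9984 (leading, φ = -3.2°)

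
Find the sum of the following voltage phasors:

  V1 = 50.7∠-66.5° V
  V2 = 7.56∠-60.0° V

Step 1 — Convert each phasor to rectangular form:
  V1 = 50.7·(cos(-66.5°) + j·sin(-66.5°)) = 20.22 - j46.49 V
  V2 = 7.56·(cos(-60.0°) + j·sin(-60.0°)) = 3.78 - j6.547 V
Step 2 — Sum components: V_total = 24 - j53.04 V.
Step 3 — Convert to polar: |V_total| = 58.22 V, ∠V_total = -65.7°.

V_total = 58.22∠-65.7° V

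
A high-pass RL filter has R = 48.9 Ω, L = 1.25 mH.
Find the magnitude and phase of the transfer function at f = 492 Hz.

Step 1 — Angular frequency: ω = 2π·492 = 3091 rad/s.
Step 2 — Transfer function: H(jω) = jωL/(R + jωL).
Step 3 — Numerator jωL = j·3.864; denominator R + jωL = 48.9 + j3.864.
Step 4 — H = 0.006206 + j0.07853.
Step 5 — Magnitude: |H| = 0.07878 (-22.1 dB); phase: φ = 85.5°.

|H| = 0.07878 (-22.1 dB), φ = 85.5°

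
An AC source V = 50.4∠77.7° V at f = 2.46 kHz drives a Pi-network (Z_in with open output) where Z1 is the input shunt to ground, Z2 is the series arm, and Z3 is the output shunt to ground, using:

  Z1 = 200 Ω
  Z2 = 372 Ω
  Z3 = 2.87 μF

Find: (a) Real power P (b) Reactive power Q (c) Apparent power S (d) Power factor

Step 1 — Angular frequency: ω = 2π·f = 2π·2460 = 1.546e+04 rad/s.
Step 2 — Component impedances:
  Z1: Z = R = 200 Ω
  Z2: Z = R = 372 Ω
  Z3: Z = 1/(jωC) = -j/(ω·C) = 0 - j22.54 Ω
Step 3 — With open output, the series arm Z2 and the output shunt Z3 appear in series to ground: Z2 + Z3 = 372 - j22.54 Ω.
Step 4 — Parallel with input shunt Z1: Z_in = Z1 || (Z2 + Z3) = 130.2 - j2.752 Ω = 130.2∠-1.2° Ω.
Step 5 — Source phasor: V = 50.4∠77.7° V = 10.74 + j49.24 V.
Step 6 — Current: I = V / Z = 0.07445 + j0.3798 A = 0.3871∠78.9° A.
Step 7 — Complex power: S = V·I* = 19.5 - j0.4123 VA.
Step 8 — Real power: P = Re(S) = 19.5 W.
Step 9 — Reactive power: Q = Im(S) = -0.4123 VAR.
Step 10 — Apparent power: |S| = 19.51 VA.
Step 11 — Power factor: PF = P/|S| = 0.9998 (leading).

(a) P = 19.5 W  (b) Q = -0.4123 VAR  (c) S = 19.51 VA  (d) PF = 0.9998 (leading)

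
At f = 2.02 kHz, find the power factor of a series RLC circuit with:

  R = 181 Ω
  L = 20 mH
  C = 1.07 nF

Step 1 — Angular frequency: ω = 2π·f = 2π·2020 = 1.269e+04 rad/s.
Step 2 — Component impedances:
  R: Z = R = 181 Ω
  L: Z = jωL = j·1.269e+04·0.02 = 0 + j253.8 Ω
  C: Z = 1/(jωC) = -j/(ω·C) = 0 - j7.364e+04 Ω
Step 3 — Series combination: Z_total = R + L + C = 181 - j7.338e+04 Ω = 7.338e+04∠-89.9° Ω.
Step 4 — Power factor: PF = cos(φ) = Re(Z)/|Z| = 181/7.338e+04 = 0.002467.
Step 5 — Type: Im(Z) = -7.338e+04 ⇒ leading (phase φ = -89.9°).

PF = 0.002467 (leading, φ = -89.9°)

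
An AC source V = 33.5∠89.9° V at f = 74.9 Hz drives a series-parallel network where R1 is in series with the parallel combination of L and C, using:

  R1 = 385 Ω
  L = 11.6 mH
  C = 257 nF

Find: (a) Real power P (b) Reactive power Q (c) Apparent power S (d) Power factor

Step 1 — Angular frequency: ω = 2π·f = 2π·74.9 = 470.6 rad/s.
Step 2 — Component impedances:
  R1: Z = R = 385 Ω
  L: Z = jωL = j·470.6·0.0116 = 0 + j5.459 Ω
  C: Z = 1/(jωC) = -j/(ω·C) = 0 - j8268 Ω
Step 3 — Parallel branch: L || C = 1/(1/L + 1/C) = 0 + j5.463 Ω.
Step 4 — Series with R1: Z_total = R1 + (L || C) = 385 + j5.463 Ω = 385∠0.8° Ω.
Step 5 — Source phasor: V = 33.5∠89.9° V = 0.05847 + j33.5 V.
Step 6 — Current: I = V / Z = 0.001386 + j0.08699 A = 0.087∠89.1° A.
Step 7 — Complex power: S = V·I* = 2.914 + j0.04135 VA.
Step 8 — Real power: P = Re(S) = 2.914 W.
Step 9 — Reactive power: Q = Im(S) = 0.04135 VAR.
Step 10 — Apparent power: |S| = 2.915 VA.
Step 11 — Power factor: PF = P/|S| = 0.9999 (lagging).

(a) P = 2.914 W  (b) Q = 0.04135 VAR  (c) S = 2.915 VA  (d) PF = 0.9999 (lagging)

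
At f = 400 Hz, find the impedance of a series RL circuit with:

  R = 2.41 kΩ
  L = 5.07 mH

Step 1 — Angular frequency: ω = 2π·f = 2π·400 = 2513 rad/s.
Step 2 — Component impedances:
  R: Z = R = 2410 Ω
  L: Z = jωL = j·2513·0.00507 = 0 + j12.74 Ω
Step 3 — Series combination: Z_total = R + L = 2410 + j12.74 Ω = 2410∠0.3° Ω.

Z = 2410 + j12.74 Ω = 2410∠0.3° Ω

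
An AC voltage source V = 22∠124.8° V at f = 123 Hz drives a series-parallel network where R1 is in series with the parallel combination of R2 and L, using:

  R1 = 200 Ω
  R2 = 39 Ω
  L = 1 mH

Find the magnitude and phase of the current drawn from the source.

Step 1 — Angular frequency: ω = 2π·f = 2π·123 = 772.8 rad/s.
Step 2 — Component impedances:
  R1: Z = R = 200 Ω
  R2: Z = R = 39 Ω
  L: Z = jωL = j·772.8·0.001 = 0 + j0.7728 Ω
Step 3 — Parallel branch: R2 || L = 1/(1/R2 + 1/L) = 0.01531 + j0.7725 Ω.
Step 4 — Series with R1: Z_total = R1 + (R2 || L) = 200 + j0.7725 Ω = 200∠0.2° Ω.
Step 5 — Source phasor: V = 22∠124.8° V = -12.56 + j18.07 V.
Step 6 — Ohm's law: I = V / Z_total = (-12.56 + j18.07) / (200 + j0.7725) = -0.06242 + j0.09056 A.
Step 7 — Convert to polar: |I| = 0.11 A, ∠I = 124.6°.

I = 0.11∠124.6° A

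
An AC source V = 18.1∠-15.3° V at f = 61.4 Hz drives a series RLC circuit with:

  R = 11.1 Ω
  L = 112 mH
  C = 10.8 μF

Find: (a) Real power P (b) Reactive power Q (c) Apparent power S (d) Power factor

Step 1 — Angular frequency: ω = 2π·f = 2π·61.4 = 385.8 rad/s.
Step 2 — Component impedances:
  R: Z = R = 11.1 Ω
  L: Z = jωL = j·385.8·0.112 = 0 + j43.21 Ω
  C: Z = 1/(jωC) = -j/(ω·C) = 0 - j240 Ω
Step 3 — Series combination: Z_total = R + L + C = 11.1 - j196.8 Ω = 197.1∠-86.8° Ω.
Step 4 — Source phasor: V = 18.1∠-15.3° V = 17.46 - j4.776 V.
Step 5 — Current: I = V / Z = 0.02918 + j0.08707 A = 0.09183∠71.5° A.
Step 6 — Complex power: S = V·I* = 0.09359 - j1.659 VA.
Step 7 — Real power: P = Re(S) = 0.09359 W.
Step 8 — Reactive power: Q = Im(S) = -1.659 VAR.
Step 9 — Apparent power: |S| = 1.662 VA.
Step 10 — Power factor: PF = P/|S| = 0.05631 (leading).

(a) P = 0.09359 W  (b) Q = -1.659 VAR  (c) S = 1.662 VA  (d) PF = 0.05631 (leading)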